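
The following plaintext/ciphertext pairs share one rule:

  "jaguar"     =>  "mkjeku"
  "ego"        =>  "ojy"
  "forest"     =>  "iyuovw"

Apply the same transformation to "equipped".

otesssog

The shift depends on letter class: consonant j→m is +3, but vowel a→k is +10. Vowels shift forward by 10 and consonants shift forward by 3.
On equipped: e(vowel)+10=o, q(cons)+3=t, u(vowel)+10=e, i(vowel)+10=s, p(cons)+3=s, p(cons)+3=s, e(vowel)+10=o, d(cons)+3=g.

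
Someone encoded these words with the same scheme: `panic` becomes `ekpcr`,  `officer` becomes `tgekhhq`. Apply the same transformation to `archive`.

gxkjetc

The output letters match the input read backwards, each shifted +2: panic reversed is cinap. Read the word backwards and shift each letter +2.
Applying it to archive: reverse → evihcra; then shift: e+2=g, v+2=x, i+2=k, h+2=j, c+2=e, r+2=t, a+2=c.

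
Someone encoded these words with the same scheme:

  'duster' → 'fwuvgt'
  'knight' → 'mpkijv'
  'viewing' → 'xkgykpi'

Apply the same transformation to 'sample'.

Compare letters: d→f is +2, u→w is +2, s→u is +2 — a constant shift. This is a Caesar cipher with shift 2.
On sample: s+2=u, a+2=c, m+2=o, p+2=r, l+2=n, e+2=g.

ucorng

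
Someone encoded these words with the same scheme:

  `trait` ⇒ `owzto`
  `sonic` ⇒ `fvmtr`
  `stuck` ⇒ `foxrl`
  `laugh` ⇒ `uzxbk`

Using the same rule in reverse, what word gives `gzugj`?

valve

t(19)→o(14) and r(17)→w(22) fit y≡9x+25 (mod 26); the inverse of 9 mod 26 is 3. Each letter's alphabet position (a=0..z=25) is mapped through 9·x+25 mod 26 — an affine cipher.
Reversing it on gzugj: g(6)→3·(6−25)≡21=v; z(25)→3·(25−25)≡0=a; u(20)→3·(20−25)≡11=l; g(6)→3·(6−25)≡21=v; j(9)→3·(9−25)≡4=e (all mod 26).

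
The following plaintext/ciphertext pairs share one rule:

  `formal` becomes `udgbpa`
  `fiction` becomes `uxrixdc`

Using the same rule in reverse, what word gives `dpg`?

Compare letters: f→u is +15, o→d is +15, r→g is +15 — a constant shift. Every letter moves 15 places later in the alphabet, wrapping around z→a.
Decoding dpg: d−15=o, p−15=a, g−15=r.

oar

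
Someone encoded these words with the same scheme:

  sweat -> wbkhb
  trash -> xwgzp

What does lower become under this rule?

ptclz

In sweat: s→w is +4, w→b is +5, e→k is +6, a→h is +7 — the shift increases by 1 each position. Letter i (0-indexed) is shifted by i+4, so successive shifts are 4, 5, 6, ….
For lower: l+4=p, o+5=t, w+6=c, e+7=l, r+8=z.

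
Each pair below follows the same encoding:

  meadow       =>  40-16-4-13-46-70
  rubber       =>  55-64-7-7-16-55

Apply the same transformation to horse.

25-46-55-58-16

m(#13)→40 and e(#5)→16: differences scale by 3, so n = 3·pos + 1. With a=1..z=26, the number is 3·pos + 1.
On horse: h=8→25, o=15→46, r=18→55, s=19→58, e=5→16.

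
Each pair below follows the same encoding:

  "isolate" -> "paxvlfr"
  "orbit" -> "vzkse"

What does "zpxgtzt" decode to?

showing

In isolate: i→p is +7, s→a is +8, o→x is +9, l→v is +10 — the shift increases by 1 each position. The shift increases by 1 at each position, starting from +7: 7, 8, 9, ….
Undoing it on zpxgtzt: z−7=s, p−8=h, x−9=o, g−10=w, t−11=i, z−12=n, t−13=g.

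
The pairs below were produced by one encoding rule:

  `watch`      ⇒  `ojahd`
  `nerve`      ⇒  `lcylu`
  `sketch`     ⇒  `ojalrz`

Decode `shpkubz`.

The output letters match the input read backwards, each shifted +7: watch reversed is hctaw. Two steps: reverse the string, then apply a Caesar shift of +7.
Decoding shpkubz: shift back: s−7=l, h−7=a, p−7=i, k−7=d, u−7=n, b−7=u, z−7=s → laidnus; then reverse → sundial.

sundial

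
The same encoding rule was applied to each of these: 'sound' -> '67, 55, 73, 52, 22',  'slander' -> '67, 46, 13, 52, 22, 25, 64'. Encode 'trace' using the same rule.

s(#19)→67 and o(#15)→55: differences scale by 3, so n = 3·pos + 10. The formula is n = 3×(alphabet index, a=1) + 10.
On trace: t=20→70, r=18→64, a=1→13, c=3→19, e=5→25.

70, 64, 13, 19, 25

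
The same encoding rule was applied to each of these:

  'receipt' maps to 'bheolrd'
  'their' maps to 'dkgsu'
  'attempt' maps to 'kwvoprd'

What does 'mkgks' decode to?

cheap

A repeating key of period 3 is used — shifts +10, +3, +2 over and over.
Reversing it on mkgks: m−10=c, k−3=h, g−2=e, k−10=a, s−3=p.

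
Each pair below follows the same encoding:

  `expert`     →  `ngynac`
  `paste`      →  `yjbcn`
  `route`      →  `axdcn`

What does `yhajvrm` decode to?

pyramid

Every letter moves 9 places later in the alphabet, wrapping around z→a.
Decoding yhajvrm: y−9=p, h−9=y, a−9=r, j−9=a, v−9=m, r−9=i, m−9=d.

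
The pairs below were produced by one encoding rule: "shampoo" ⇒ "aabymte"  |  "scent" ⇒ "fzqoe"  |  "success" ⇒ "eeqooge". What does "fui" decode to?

wit

The output letters match the input read backwards, each shifted +12: shampoo reversed is oopmahs. Read the word backwards and shift each letter +12.
Decoding fui: shift back: f−12=t, u−12=i, i−12=w → tiw; then reverse → wit.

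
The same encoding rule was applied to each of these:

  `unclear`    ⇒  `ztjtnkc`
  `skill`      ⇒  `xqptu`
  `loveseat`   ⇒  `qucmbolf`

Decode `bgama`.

In unclear: u→z is +5, n→t is +6, c→j is +7, l→t is +8 — the shift increases by 1 each position. The shift increases by 1 at each position, starting from +5: 5, 6, 7, ….
Undoing it on bgama: b−5=w, g−6=a, a−7=t, m−8=e, a−9=r.

water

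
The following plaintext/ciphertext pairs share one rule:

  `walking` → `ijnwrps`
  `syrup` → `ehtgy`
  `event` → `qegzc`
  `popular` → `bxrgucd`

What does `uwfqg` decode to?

Shifts by position in walking: pos 0: w→i (+12), pos 1: a→j (+9), pos 2: l→n (+2), pos 3: k→w (+12), pos 4: i→r (+9), pos 5: n→p (+2) — repeating every 3. It's a Vigenère-style cipher with numeric key [12,9,2]: position i shifts by key[i mod 3].
Undoing it on uwfqg: u−12=i, w−9=n, f−2=d, q−12=e, g−9=x.

index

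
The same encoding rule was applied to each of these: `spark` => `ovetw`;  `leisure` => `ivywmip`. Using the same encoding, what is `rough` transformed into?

lkysv

The word is reversed, then every letter is shifted forward by 4.
On rough: reverse → hguor; then shift: h+4=l, g+4=k, u+4=y, o+4=s, r+4=v.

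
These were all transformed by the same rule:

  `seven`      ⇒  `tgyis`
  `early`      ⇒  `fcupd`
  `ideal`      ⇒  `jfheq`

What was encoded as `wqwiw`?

In seven: s→t is +1, e→g is +2, v→y is +3, e→i is +4 — the shift increases by 1 each position. Letter i (0-indexed) is shifted by i+1, so successive shifts are 1, 2, 3, ….
Reversing it on wqwiw: w−1=v, q−2=o, w−3=t, i−4=e, w−5=r.

voter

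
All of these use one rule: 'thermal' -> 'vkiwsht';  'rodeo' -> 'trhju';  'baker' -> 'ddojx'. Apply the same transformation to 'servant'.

uhvagub

In thermal: t→v is +2, h→k is +3, e→i is +4, r→w is +5 — the shift increases by 1 each position. Letter i (0-indexed) is shifted by i+2, so successive shifts are 2, 3, 4, ….
On servant: s+2=u, e+3=h, r+4=v, v+5=a, a+6=g, n+7=u, t+8=b.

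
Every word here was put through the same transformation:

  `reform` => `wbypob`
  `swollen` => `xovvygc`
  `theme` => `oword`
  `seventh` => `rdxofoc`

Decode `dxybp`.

The output letters match the input read backwards, each shifted +10: reform reversed is mrofer. Two steps: reverse the string, then apply a Caesar shift of +10.
Reversing it on dxybp: shift back: d−10=t, x−10=n, y−10=o, b−10=r, p−10=f → tnorf; then reverse → front.

front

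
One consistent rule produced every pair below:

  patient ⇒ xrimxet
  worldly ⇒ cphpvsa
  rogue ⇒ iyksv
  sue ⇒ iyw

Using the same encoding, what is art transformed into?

Read the word backwards and shift each letter +4.
For art: reverse → tra; then shift: t+4=x, r+4=v, a+4=e.

xve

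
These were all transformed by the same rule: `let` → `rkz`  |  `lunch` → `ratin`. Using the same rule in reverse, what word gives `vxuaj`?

proud

This is a Caesar cipher with shift 6.
Reversing it on vxuaj: v−6=p, x−6=r, u−6=o, a−6=u, j−6=d.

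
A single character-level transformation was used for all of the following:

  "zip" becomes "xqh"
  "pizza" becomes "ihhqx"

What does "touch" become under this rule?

pkcwb

The output letters match the input read backwards, each shifted +8: zip reversed is piz. Two steps: reverse the string, then apply a Caesar shift of +8.
Applying it to touch: reverse → hcuot; then shift: h+8=p, c+8=k, u+8=c, o+8=w, t+8=b.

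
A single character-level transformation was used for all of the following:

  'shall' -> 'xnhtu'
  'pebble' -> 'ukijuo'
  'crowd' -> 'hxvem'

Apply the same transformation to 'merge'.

The shift increases by 1 at each position, starting from +5: 5, 6, 7, ….
On merge: m+5=r, e+6=k, r+7=y, g+8=o, e+9=n.

rkyon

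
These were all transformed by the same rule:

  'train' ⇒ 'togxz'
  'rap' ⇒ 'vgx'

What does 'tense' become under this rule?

kytkz

The output letters match the input read backwards, each shifted +6: train reversed is niart. Two steps: reverse the string, then apply a Caesar shift of +6.
Applying it to tense: reverse → esnet; then shift: e+6=k, s+6=y, n+6=t, e+6=k, t+6=z.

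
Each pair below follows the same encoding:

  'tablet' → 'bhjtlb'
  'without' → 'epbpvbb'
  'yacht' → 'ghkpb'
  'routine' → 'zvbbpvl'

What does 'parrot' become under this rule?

xhzzvb

The shift depends on letter class: consonant t→b is +8, but vowel a→h is +7. Two shifts are in play — +7 for a/e/i/o/u, +8 for every other letter.
On parrot: p(cons)+8=x, a(vowel)+7=h, r(cons)+8=z, r(cons)+8=z, o(vowel)+7=v, t(cons)+8=b.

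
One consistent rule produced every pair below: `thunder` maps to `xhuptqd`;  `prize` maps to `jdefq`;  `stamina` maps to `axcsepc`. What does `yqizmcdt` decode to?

keyboard

t(19)→x(23) and h(7)→h(7) fit y≡23x+2 (mod 26); the inverse of 23 mod 26 is 17. Each letter's alphabet position (a=0..z=25) is mapped through 23·x+2 mod 26 — an affine cipher.
Decoding yqizmcdt: y(24)→17·(24−2)≡10=k; q(16)→17·(16−2)≡4=e; i(8)→17·(8−2)≡24=y; z(25)→17·(25−2)≡1=b; m(12)→17·(12−2)≡14=o; c(2)→17·(2−2)≡0=a; d(3)→17·(3−2)≡17=r; t(19)→17·(19−2)≡3=d (all mod 26).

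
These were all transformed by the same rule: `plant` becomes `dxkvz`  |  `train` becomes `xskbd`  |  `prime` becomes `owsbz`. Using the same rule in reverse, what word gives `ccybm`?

cross

The output letters match the input read backwards, each shifted +10: plant reversed is tnalp. Read the word backwards and shift each letter +10.
Decoding ccybm: shift back: c−10=s, c−10=s, y−10=o, b−10=r, m−10=c → ssorc; then reverse → cross.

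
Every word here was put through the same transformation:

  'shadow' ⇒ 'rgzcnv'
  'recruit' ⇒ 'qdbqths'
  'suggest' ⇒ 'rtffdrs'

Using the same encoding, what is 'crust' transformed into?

bqtrs

Compare letters: s→r is +25, h→g is +25, a→z is +25 — a constant shift. Every letter moves 25 places later in the alphabet, wrapping around z→a.
For crust: c+25=b, r+25=q, u+25=t, s+25=r, t+25=s.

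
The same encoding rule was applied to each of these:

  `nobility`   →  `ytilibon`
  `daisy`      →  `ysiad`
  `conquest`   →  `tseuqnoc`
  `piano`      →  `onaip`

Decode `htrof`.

The word is simply reversed.
Undoing it on htrof: then reverse → forth.

forth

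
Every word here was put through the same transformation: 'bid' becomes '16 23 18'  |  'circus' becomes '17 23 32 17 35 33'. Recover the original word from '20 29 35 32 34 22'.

b is letter #2 and maps to 16: an offset of 14. Letters become their 1-based position plus 14 (so a→15, b→16, …).
Reversing it on 20 29 35 32 34 22: 20→(20−14)÷1=6=f, 29→(29−14)÷1=15=o, 35→(35−14)÷1=21=u, 32→(32−14)÷1=18=r, 34→(34−14)÷1=20=t, 22→(22−14)÷1=8=h.

fourth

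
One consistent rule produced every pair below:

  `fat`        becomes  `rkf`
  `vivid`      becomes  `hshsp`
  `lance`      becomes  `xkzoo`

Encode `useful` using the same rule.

eeorex

The shift depends on letter class: consonant f→r is +12, but vowel a→k is +10. Two shifts are in play — +10 for a/e/i/o/u, +12 for every other letter.
On useful: u(vowel)+10=e, s(cons)+12=e, e(vowel)+10=o, f(cons)+12=r, u(vowel)+10=e, l(cons)+12=x.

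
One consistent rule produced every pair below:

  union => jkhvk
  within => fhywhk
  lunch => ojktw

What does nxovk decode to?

salon

u(20)→j(9) and n(13)→k(10) fit y≡11x+23 (mod 26); the inverse of 11 mod 26 is 19. Each letter's alphabet position (a=0..z=25) is mapped through 11·x+23 mod 26 — an affine cipher.
Decoding nxovk: n(13)→19·(13−23)≡18=s; x(23)→19·(23−23)≡0=a; o(14)→19·(14−23)≡11=l; v(21)→19·(21−23)≡14=o; k(10)→19·(10−23)≡13=n (all mod 26).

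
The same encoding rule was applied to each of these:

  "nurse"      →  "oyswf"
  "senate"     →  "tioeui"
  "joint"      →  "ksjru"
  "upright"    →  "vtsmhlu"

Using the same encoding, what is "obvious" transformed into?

Shifts by position in nurse: pos 0: n→o (+1), pos 1: u→y (+4), pos 2: r→s (+1), pos 3: s→w (+4) — repeating every 2. A repeating key of period 2 is used — shifts +1, +4 over and over.
For obvious: o+1=p, b+4=f, v+1=w, i+4=m, o+1=p, u+4=y, s+1=t.

pfwmpyt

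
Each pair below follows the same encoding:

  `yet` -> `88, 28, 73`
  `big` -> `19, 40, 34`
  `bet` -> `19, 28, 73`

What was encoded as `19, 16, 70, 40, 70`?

y(#25)→88 and e(#5)→28: differences scale by 3, so n = 3·pos + 13. The formula is n = 3×(alphabet index, a=1) + 13.
Decoding 19, 16, 70, 40, 70: 19→(19−13)÷3=2=b, 16→(16−13)÷3=1=a, 70→(70−13)÷3=19=s, 40→(40−13)÷3=9=i, 70→(70−13)÷3=19=s.

basis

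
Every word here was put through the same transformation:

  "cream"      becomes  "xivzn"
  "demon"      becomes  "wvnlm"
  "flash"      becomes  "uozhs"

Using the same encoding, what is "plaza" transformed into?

Letters are reflected about the middle of the alphabet (position → 25−position): Atbash.
For plaza: p↔k, l↔o, a↔z, z↔a, a↔z.

kozaz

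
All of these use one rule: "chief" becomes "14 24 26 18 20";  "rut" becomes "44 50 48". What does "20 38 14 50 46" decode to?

c(#3)→14 and h(#8)→24: differences scale by 2, so n = 2·pos + 8. Each letter becomes 2×(its alphabet position, a=1..z=26) + 8.
Decoding 20 38 14 50 46: 20→(20−8)÷2=6=f, 38→(38−8)÷2=15=o, 14→(14−8)÷2=3=c, 50→(50−8)÷2=21=u, 46→(46−8)÷2=19=s.

focus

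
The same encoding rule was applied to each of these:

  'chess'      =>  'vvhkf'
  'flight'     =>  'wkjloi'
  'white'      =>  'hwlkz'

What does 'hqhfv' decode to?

scene

The output letters match the input read backwards, each shifted +3: chess reversed is ssehc. Read the word backwards and shift each letter +3.
Undoing it on hqhfv: shift back: h−3=e, q−3=n, h−3=e, f−3=c, v−3=s → enecs; then reverse → scene.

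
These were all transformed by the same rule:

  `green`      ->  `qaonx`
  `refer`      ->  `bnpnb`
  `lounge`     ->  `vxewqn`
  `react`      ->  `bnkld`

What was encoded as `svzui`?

imply

Shifts by position in green: pos 0: g→q (+10), pos 1: r→a (+9), pos 2: e→o (+10), pos 3: e→n (+9) — repeating every 2. A repeating key of period 2 is used — shifts +10, +9 over and over.
Undoing it on svzui: s−10=i, v−9=m, z−10=p, u−9=l, i−10=y.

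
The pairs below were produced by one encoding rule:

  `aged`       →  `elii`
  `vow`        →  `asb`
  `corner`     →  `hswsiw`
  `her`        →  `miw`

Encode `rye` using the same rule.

wdi

The shift depends on letter class: consonant g→l is +5, but vowel a→e is +4. The rule splits by letter class: vowels +4, consonants +5.
On rye: r(cons)+5=w, y(cons)+5=d, e(vowel)+4=i.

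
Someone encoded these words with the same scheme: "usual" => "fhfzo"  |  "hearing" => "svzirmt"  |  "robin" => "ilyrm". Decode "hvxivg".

secret

This is the alphabet-reversal cipher (Atbash): a becomes z, b becomes y, etc.
Undoing it on hvxivg: h↔s, v↔e, x↔c, i↔r, v↔e, g↔t.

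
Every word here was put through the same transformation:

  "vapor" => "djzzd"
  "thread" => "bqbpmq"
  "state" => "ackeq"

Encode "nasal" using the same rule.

vjclx

In vapor: v→d is +8, a→j is +9, p→z is +10, o→z is +11 — the shift increases by 1 each position. Each letter shifts forward by (position + 8), i.e. 8, 9, 10, … — the shift grows by one for each successive letter.
Applying it to nasal: n+8=v, a+9=j, s+10=c, a+11=l, l+12=x.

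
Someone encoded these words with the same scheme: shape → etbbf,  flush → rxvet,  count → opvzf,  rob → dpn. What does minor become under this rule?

Vowels shift forward by 1 and consonants shift forward by 12.
For minor: m(cons)+12=y, i(vowel)+1=j, n(cons)+12=z, o(vowel)+1=p, r(cons)+12=d.

yjzpd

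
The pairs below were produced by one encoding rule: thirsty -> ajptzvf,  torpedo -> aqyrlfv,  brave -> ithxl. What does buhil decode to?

usage

A repeating key of period 2 is used — shifts +7, +2 over and over.
Undoing it on buhil: b−7=u, u−2=s, h−7=a, i−2=g, l−7=e.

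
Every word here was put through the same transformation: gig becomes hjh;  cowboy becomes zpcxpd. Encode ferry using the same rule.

Two steps: reverse the string, then apply a Caesar shift of +1.
Applying it to ferry: reverse → yrref; then shift: y+1=z, r+1=s, r+1=s, e+1=f, f+1=g.

zssfg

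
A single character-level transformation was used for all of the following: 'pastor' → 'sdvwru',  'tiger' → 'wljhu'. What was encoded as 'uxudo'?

Compare letters: p→s is +3, a→d is +3, s→v is +3 — a constant shift. It's a constant shift of +3 (ROT3).
Decoding uxudo: u−3=r, x−3=u, u−3=r, d−3=a, o−3=l.

rural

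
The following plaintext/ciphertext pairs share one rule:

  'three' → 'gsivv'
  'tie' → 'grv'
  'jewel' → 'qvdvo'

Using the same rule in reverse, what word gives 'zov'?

Each pair mirrors across the alphabet (t↔g, h↔s, r↔i): positions sum to 25. This is the alphabet-reversal cipher (Atbash): a becomes z, b becomes y, etc.
Reversing it on zov: z↔a, o↔l, v↔e.

ale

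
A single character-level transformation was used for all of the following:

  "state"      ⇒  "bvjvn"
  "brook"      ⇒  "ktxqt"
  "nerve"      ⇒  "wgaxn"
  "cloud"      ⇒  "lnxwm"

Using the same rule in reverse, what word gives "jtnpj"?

Shifts by position in state: pos 0: s→b (+9), pos 1: t→v (+2), pos 2: a→j (+9), pos 3: t→v (+2) — repeating every 2. A repeating key of period 2 is used — shifts +9, +2 over and over.
Reversing it on jtnpj: j−9=a, t−2=r, n−9=e, p−2=n, j−9=a.

arena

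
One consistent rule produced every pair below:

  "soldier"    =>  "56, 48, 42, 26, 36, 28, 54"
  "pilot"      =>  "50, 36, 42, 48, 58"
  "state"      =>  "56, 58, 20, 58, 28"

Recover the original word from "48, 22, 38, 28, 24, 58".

object

s(#19)→56 and o(#15)→48: differences scale by 2, so n = 2·pos + 18. Each letter becomes 2×(its alphabet position, a=1..z=26) + 18.
Undoing it on 48, 22, 38, 28, 24, 58: 48→(48−18)÷2=15=o, 22→(22−18)÷2=2=b, 38→(38−18)÷2=10=j, 28→(28−18)÷2=5=e, 24→(24−18)÷2=3=c, 58→(58−18)÷2=20=t.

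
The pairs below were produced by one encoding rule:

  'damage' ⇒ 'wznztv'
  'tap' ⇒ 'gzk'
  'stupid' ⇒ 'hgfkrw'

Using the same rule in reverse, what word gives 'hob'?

sly

Each pair mirrors across the alphabet (d↔w, a↔z, m↔n): positions sum to 25. Each letter is replaced by its mirror in the alphabet: a↔z, b↔y, c↔x, and so on (the Atbash cipher).
Decoding hob: h↔s, o↔l, b↔y.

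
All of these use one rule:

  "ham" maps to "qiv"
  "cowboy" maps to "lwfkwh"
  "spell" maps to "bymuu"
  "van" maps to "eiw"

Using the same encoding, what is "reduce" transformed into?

ammclm

The shift depends on letter class: consonant h→q is +9, but vowel a→i is +8. The rule splits by letter class: vowels +8, consonants +9.
Applying it to reduce: r(cons)+9=a, e(vowel)+8=m, d(cons)+9=m, u(vowel)+8=c, c(cons)+9=l, e(vowel)+8=m.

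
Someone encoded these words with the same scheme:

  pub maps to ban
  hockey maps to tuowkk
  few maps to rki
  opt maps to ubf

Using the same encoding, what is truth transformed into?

fdaft

The shift depends on letter class: consonant p→b is +12, but vowel u→a is +6. The rule splits by letter class: vowels +6, consonants +12.
Applying it to truth: t(cons)+12=f, r(cons)+12=d, u(vowel)+6=a, t(cons)+12=f, h(cons)+12=t.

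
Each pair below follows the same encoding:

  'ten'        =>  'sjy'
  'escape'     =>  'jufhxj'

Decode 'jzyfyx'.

The output letters match the input read backwards, each shifted +5: ten reversed is net. Read the word backwards and shift each letter +5.
Undoing it on jzyfyx: shift back: j−5=e, z−5=u, y−5=t, f−5=a, y−5=t, x−5=s → eutats; then reverse → statue.

statue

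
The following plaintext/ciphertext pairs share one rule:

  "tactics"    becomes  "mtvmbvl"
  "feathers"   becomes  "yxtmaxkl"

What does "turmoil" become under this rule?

mnkfhbe

Compare letters: t→m is +19, a→t is +19, c→v is +19 — a constant shift. It's a constant shift of +19 (ROT19).
Applying it to turmoil: t+19=m, u+19=n, r+19=k, m+19=f, o+19=h, i+19=b, l+19=e.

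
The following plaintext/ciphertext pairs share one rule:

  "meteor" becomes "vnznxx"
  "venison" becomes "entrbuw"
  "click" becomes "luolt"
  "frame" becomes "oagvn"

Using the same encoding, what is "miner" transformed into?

Shifts by position in meteor: pos 0: m→v (+9), pos 1: e→n (+9), pos 2: t→z (+6), pos 3: e→n (+9), pos 4: o→x (+9), pos 5: r→x (+6) — repeating every 3. It's a Vigenère-style cipher with numeric key [9,9,6]: position i shifts by key[i mod 3].
For miner: m+9=v, i+9=r, n+6=t, e+9=n, r+9=a.

vrtna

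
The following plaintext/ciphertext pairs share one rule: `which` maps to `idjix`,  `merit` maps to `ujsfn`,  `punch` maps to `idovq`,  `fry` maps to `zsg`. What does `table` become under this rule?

The output letters match the input read backwards, each shifted +1: which reversed is hcihw. The word is reversed, then every letter is shifted forward by 1.
On table: reverse → elbat; then shift: e+1=f, l+1=m, b+1=c, a+1=b, t+1=u.

fmcbu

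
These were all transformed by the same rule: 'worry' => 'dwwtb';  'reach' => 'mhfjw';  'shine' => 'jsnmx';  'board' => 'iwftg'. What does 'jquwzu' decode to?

The output letters match the input read backwards, each shifted +5: worry reversed is yrrow. Read the word backwards and shift each letter +5.
Undoing it on jquwzu: shift back: j−5=e, q−5=l, u−5=p, w−5=r, z−5=u, u−5=p → elprup; then reverse → purple.

purple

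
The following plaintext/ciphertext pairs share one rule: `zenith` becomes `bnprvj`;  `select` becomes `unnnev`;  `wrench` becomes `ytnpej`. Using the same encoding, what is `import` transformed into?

rorxtv

The shift depends on letter class: consonant z→b is +2, but vowel e→n is +9. The rule splits by letter class: vowels +9, consonants +2.
On import: i(vowel)+9=r, m(cons)+2=o, p(cons)+2=r, o(vowel)+9=x, r(cons)+2=t, t(cons)+2=v.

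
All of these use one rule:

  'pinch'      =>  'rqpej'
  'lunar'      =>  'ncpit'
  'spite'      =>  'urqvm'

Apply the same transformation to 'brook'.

The shift depends on letter class: consonant p→r is +2, but vowel i→q is +8. Two shifts are in play — +8 for a/e/i/o/u, +2 for every other letter.
On brook: b(cons)+2=d, r(cons)+2=t, o(vowel)+8=w, o(vowel)+8=w, k(cons)+2=m.

dtwwm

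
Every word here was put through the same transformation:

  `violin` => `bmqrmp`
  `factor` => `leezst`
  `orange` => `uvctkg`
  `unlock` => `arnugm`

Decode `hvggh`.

The shifts repeat in a cycle of length 3: positions 0,1,… shift by +6, +4, +2, then the pattern repeats.
Undoing it on hvggh: h−6=b, v−4=r, g−2=e, g−6=a, h−4=d.

bread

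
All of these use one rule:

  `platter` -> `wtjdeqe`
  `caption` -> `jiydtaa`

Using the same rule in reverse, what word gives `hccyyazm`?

autonomy

In platter: p→w is +7, l→t is +8, a→j is +9, t→d is +10 — the shift increases by 1 each position. Letter i (0-indexed) is shifted by i+7, so successive shifts are 7, 8, 9, ….
Undoing it on hccyyazm: h−7=a, c−8=u, c−9=t, y−10=o, y−11=n, a−12=o, z−13=m, m−14=y.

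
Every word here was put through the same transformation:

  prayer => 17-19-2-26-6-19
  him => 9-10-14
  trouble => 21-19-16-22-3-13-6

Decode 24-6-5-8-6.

p is letter #16 and maps to 17: an offset of 1. The number is (letter's place in the alphabet, a=1) + 1.
Decoding 24-6-5-8-6: 24→(24−1)÷1=23=w, 6→(6−1)÷1=5=e, 5→(5−1)÷1=4=d, 8→(8−1)÷1=7=g, 6→(6−1)÷1=5=e.

wedge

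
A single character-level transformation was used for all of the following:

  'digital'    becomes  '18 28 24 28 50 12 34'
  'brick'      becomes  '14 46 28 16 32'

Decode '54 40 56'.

vow

d(#4)→18 and i(#9)→28: differences scale by 2, so n = 2·pos + 10. With a=1..z=26, the number is 2·pos + 10.
Undoing it on 54 40 56: 54→(54−10)÷2=22=v, 40→(40−10)÷2=15=o, 56→(56−10)÷2=23=w.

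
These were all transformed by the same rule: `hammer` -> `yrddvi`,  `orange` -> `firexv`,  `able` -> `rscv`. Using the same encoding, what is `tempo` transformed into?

kvdgf

Compare letters: h→y is +17, a→r is +17, m→d is +17 — a constant shift. Every letter moves 17 places later in the alphabet, wrapping around z→a.
Applying it to tempo: t+17=k, e+17=v, m+17=d, p+17=g, o+17=f.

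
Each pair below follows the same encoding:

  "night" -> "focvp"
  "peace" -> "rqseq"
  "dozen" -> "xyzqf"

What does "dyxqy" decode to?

Treating letters as 0–25, the rule is x ↦ 19x + 18 (mod 26).
Undoing it on dyxqy: d(3)→11·(3−18)≡17=r; y(24)→11·(24−18)≡14=o; x(23)→11·(23−18)≡3=d; q(16)→11·(16−18)≡4=e; y(24)→11·(24−18)≡14=o (all mod 26).

rodeo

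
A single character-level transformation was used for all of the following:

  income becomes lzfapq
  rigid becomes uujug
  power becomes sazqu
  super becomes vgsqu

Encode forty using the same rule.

iaufb

Shifts by position in income: pos 0: i→l (+3), pos 1: n→z (+12), pos 2: c→f (+3), pos 3: o→a (+12) — repeating every 2. The shifts repeat in a cycle of length 2: positions 0,1,… shift by +3, +12, then the pattern repeats.
On forty: f+3=i, o+12=a, r+3=u, t+12=f, y+3=b.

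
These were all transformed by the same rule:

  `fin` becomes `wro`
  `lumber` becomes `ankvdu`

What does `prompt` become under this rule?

cyvxay

The word is reversed, then every letter is shifted forward by 9.
For prompt: reverse → tpmorp; then shift: t+9=c, p+9=y, m+9=v, o+9=x, r+9=a, p+9=y.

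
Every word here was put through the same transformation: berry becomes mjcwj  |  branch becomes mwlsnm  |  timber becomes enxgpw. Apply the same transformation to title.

eneqp

Shifts by position in berry: pos 0: b→m (+11), pos 1: e→j (+5), pos 2: r→c (+11), pos 3: r→w (+5) — repeating every 2. It's a Vigenère-style cipher with numeric key [11,5]: position i shifts by key[i mod 2].
For title: t+11=e, i+5=n, t+11=e, l+5=q, e+11=p.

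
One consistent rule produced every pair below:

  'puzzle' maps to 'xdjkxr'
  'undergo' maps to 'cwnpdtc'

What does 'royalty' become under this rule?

zxilxgm

In puzzle: p→x is +8, u→d is +9, z→j is +10, z→k is +11 — the shift increases by 1 each position. The shift increases by 1 at each position, starting from +8: 8, 9, 10, ….
Applying it to royalty: r+8=z, o+9=x, y+10=i, a+11=l, l+12=x, t+13=g, y+14=m.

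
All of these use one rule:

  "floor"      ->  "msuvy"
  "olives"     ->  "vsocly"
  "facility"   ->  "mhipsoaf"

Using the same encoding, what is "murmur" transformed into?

tbxtbx

Shifts by position in floor: pos 0: f→m (+7), pos 1: l→s (+7), pos 2: o→u (+6), pos 3: o→v (+7), pos 4: r→y (+7) — repeating every 3. It's a Vigenère-style cipher with numeric key [7,7,6]: position i shifts by key[i mod 3].
Applying it to murmur: m+7=t, u+7=b, r+6=x, m+7=t, u+7=b, r+6=x.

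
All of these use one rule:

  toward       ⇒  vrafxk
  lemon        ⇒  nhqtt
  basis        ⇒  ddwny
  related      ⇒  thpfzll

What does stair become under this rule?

uwenx

Letter i (0-indexed) is shifted by i+2, so successive shifts are 2, 3, 4, ….
On stair: s+2=u, t+3=w, a+4=e, i+5=n, r+6=x.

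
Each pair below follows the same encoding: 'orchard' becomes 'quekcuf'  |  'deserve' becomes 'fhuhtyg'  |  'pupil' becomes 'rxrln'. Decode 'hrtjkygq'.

Shifts by position in orchard: pos 0: o→q (+2), pos 1: r→u (+3), pos 2: c→e (+2), pos 3: h→k (+3) — repeating every 2. A repeating key of period 2 is used — shifts +2, +3 over and over.
Undoing it on hrtjkygq: h−2=f, r−3=o, t−2=r, j−3=g, k−2=i, y−3=v, g−2=e, q−3=n.

forgiven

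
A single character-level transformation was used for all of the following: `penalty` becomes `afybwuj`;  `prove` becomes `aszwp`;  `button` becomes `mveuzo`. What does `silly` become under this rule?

djwmj

Shifts by position in penalty: pos 0: p→a (+11), pos 1: e→f (+1), pos 2: n→y (+11), pos 3: a→b (+1) — repeating every 2. A repeating key of period 2 is used — shifts +11, +1 over and over.
For silly: s+11=d, i+1=j, l+11=w, l+1=m, y+11=j.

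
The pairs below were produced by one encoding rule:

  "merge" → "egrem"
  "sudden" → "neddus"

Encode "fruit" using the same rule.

The output letters match the input read backwards: merge reversed is egrem. The word is simply reversed.
Applying it to fruit: reverse → tiurf.

tiurf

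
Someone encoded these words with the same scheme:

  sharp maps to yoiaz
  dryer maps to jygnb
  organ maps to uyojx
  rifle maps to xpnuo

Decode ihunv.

camel

In sharp: s→y is +6, h→o is +7, a→i is +8, r→a is +9 — the shift increases by 1 each position. Each letter shifts forward by (position + 6), i.e. 6, 7, 8, … — the shift grows by one for each successive letter.
Decoding ihunv: i−6=c, h−7=a, u−8=m, n−9=e, v−10=l.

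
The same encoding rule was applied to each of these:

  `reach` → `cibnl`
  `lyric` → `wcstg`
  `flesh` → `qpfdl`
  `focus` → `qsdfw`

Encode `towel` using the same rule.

esxpp

Shifts by position in reach: pos 0: r→c (+11), pos 1: e→i (+4), pos 2: a→b (+1), pos 3: c→n (+11), pos 4: h→l (+4) — repeating every 3. A repeating key of period 3 is used — shifts +11, +4, +1 over and over.
On towel: t+11=e, o+4=s, w+1=x, e+11=p, l+4=p.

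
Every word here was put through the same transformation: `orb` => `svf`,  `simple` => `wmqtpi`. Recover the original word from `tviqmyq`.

Compare letters: o→s is +4, r→v is +4, b→f is +4 — a constant shift. Every letter moves 4 places later in the alphabet, wrapping around z→a.
Decoding tviqmyq: t−4=p, v−4=r, i−4=e, q−4=m, m−4=i, y−4=u, q−4=m.

premium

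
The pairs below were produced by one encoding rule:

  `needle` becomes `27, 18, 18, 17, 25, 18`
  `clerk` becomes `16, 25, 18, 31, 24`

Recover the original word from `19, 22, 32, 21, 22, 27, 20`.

fishing

n is letter #14 and maps to 27: an offset of 13. Each letter is replaced by its alphabet position (a=1..z=26) + 13.
Undoing it on 19, 22, 32, 21, 22, 27, 20: 19→(19−13)÷1=6=f, 22→(22−13)÷1=9=i, 32→(32−13)÷1=19=s, 21→(21−13)÷1=8=h, 22→(22−13)÷1=9=i, 27→(27−13)÷1=14=n, 20→(20−13)÷1=7=g.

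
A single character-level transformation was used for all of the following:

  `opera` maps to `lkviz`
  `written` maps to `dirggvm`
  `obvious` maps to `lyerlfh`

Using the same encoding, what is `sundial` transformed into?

hfmwrzo

Each pair mirrors across the alphabet (o↔l, p↔k, e↔v): positions sum to 25. This is the alphabet-reversal cipher (Atbash): a becomes z, b becomes y, etc.
Applying it to sundial: s↔h, u↔f, n↔m, d↔w, i↔r, a↔z, l↔o.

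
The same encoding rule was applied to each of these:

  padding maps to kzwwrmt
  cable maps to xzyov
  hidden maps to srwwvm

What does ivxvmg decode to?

recent

Each pair mirrors across the alphabet (p↔k, a↔z, d↔w): positions sum to 25. Each letter is replaced by its mirror in the alphabet: a↔z, b↔y, c↔x, and so on (the Atbash cipher).
Undoing it on ivxvmg: i↔r, v↔e, x↔c, v↔e, m↔n, g↔t.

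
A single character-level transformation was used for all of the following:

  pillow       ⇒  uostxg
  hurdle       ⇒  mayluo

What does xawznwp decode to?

In pillow: p→u is +5, i→o is +6, l→s is +7, l→t is +8 — the shift increases by 1 each position. Each letter shifts forward by (position + 5), i.e. 5, 6, 7, … — the shift grows by one for each successive letter.
Decoding xawznwp: x−5=s, a−6=u, w−7=p, z−8=r, n−9=e, w−10=m, p−11=e.

supreme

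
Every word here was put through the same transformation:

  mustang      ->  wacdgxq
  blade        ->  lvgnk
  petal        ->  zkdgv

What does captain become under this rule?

mgzdgox

The shift depends on letter class: consonant m→w is +10, but vowel u→a is +6. Two shifts are in play — +6 for a/e/i/o/u, +10 for every other letter.
On captain: c(cons)+10=m, a(vowel)+6=g, p(cons)+10=z, t(cons)+10=d, a(vowel)+6=g, i(vowel)+6=o, n(cons)+10=x.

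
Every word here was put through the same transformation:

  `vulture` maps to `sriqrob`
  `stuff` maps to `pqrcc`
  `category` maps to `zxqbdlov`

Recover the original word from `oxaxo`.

Compare letters: v→s is +23, u→r is +23, l→i is +23 — a constant shift. Every letter moves 23 places later in the alphabet, wrapping around z→a.
Reversing it on oxaxo: o−23=r, x−23=a, a−23=d, x−23=a, o−23=r.

radar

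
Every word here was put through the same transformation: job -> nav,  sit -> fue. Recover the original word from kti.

why

The output letters match the input read backwards, each shifted +12: job reversed is boj. Read the word backwards and shift each letter +12.
Reversing it on kti: shift back: k−12=y, t−12=h, i−12=w → yhw; then reverse → why.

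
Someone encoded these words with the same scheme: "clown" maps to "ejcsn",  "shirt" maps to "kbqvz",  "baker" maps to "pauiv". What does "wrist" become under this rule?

Each letter's alphabet position (a=0..z=25) is mapped through 15·x+0 mod 26 — an affine cipher.
For wrist: w(22)→15·22+0≡18=s; r(17)→15·17+0≡21=v; i(8)→15·8+0≡16=q; s(18)→15·18+0≡10=k; t(19)→15·19+0≡25=z (all mod 26).

svqkz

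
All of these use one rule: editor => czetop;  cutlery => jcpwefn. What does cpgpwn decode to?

The output letters match the input read backwards, each shifted +11: editor reversed is rotide. The word is reversed, then every letter is shifted forward by 11.
Undoing it on cpgpwn: shift back: c−11=r, p−11=e, g−11=v, p−11=e, w−11=l, n−11=c → revelc; then reverse → clever.

clever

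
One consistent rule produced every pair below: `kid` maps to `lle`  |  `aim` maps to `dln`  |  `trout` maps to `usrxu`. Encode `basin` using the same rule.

The shift depends on letter class: consonant k→l is +1, but vowel i→l is +3. Vowels shift forward by 3 and consonants shift forward by 1.
On basin: b(cons)+1=c, a(vowel)+3=d, s(cons)+1=t, i(vowel)+3=l, n(cons)+1=o.

cdtlo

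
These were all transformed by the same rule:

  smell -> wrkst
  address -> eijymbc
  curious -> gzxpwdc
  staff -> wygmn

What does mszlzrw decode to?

interim

Each letter shifts forward by (position + 4), i.e. 4, 5, 6, … — the shift grows by one for each successive letter.
Undoing it on mszlzrw: m−4=i, s−5=n, z−6=t, l−7=e, z−8=r, r−9=i, w−10=m.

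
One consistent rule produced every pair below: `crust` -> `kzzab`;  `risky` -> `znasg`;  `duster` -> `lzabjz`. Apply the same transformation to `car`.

kfz

Vowels shift forward by 5 and consonants shift forward by 8.
Applying it to car: c(cons)+8=k, a(vowel)+5=f, r(cons)+8=z.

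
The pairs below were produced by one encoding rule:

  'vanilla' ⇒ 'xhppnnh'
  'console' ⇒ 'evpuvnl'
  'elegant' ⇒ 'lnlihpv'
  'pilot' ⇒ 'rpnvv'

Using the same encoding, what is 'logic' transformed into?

Two shifts are in play — +7 for a/e/i/o/u, +2 for every other letter.
On logic: l(cons)+2=n, o(vowel)+7=v, g(cons)+2=i, i(vowel)+7=p, c(cons)+2=e.

nvipe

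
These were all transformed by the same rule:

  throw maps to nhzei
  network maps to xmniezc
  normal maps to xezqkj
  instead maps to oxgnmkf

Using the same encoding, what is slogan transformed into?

gjeakx

Treating letters as 0–25, the rule is x ↦ 7x + 10 (mod 26).
On slogan: s(18)→7·18+10≡6=g; l(11)→7·11+10≡9=j; o(14)→7·14+10≡4=e; g(6)→7·6+10≡0=a; a(0)→7·0+10≡10=k; n(13)→7·13+10≡23=x (all mod 26).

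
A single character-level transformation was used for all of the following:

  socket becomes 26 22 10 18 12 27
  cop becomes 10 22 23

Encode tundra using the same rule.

27 28 21 11 25 8

s is letter #19 and maps to 26: an offset of 7. Letters become their 1-based position plus 7 (so a→8, b→9, …).
On tundra: t=20→27, u=21→28, n=14→21, d=4→11, r=18→25, a=1→8.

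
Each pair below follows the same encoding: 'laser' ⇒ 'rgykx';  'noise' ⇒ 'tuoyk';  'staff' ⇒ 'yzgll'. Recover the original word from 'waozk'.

Compare letters: l→r is +6, a→g is +6, s→y is +6 — a constant shift. This is a Caesar cipher with shift 6.
Decoding waozk: w−6=q, a−6=u, o−6=i, z−6=t, k−6=e.

quite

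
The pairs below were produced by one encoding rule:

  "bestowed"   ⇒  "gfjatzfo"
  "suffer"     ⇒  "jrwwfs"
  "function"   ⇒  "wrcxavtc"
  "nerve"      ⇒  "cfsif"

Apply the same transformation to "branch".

Treating letters as 0–25, the rule is x ↦ 17x + 15 (mod 26).
On branch: b(1)→17·1+15≡6=g; r(17)→17·17+15≡18=s; a(0)→17·0+15≡15=p; n(13)→17·13+15≡2=c; c(2)→17·2+15≡23=x; h(7)→17·7+15≡4=e (all mod 26).

gspcxe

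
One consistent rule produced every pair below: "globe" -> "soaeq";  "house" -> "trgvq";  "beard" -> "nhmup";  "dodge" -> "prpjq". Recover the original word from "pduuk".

Shifts by position in globe: pos 0: g→s (+12), pos 1: l→o (+3), pos 2: o→a (+12), pos 3: b→e (+3) — repeating every 2. The shifts repeat in a cycle of length 2: positions 0,1,… shift by +12, +3, then the pattern repeats.
Decoding pduuk: p−12=d, d−3=a, u−12=i, u−3=r, k−12=y.

dairy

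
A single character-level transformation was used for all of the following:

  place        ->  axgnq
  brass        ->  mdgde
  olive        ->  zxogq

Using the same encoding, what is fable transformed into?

Shifts by position in place: pos 0: p→a (+11), pos 1: l→x (+12), pos 2: a→g (+6), pos 3: c→n (+11), pos 4: e→q (+12) — repeating every 3. It's a Vigenère-style cipher with numeric key [11,12,6]: position i shifts by key[i mod 3].
Applying it to fable: f+11=q, a+12=m, b+6=h, l+11=w, e+12=q.

qmhwq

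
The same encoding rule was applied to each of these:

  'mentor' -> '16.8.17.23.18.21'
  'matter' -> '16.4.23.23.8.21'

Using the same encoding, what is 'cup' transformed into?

6.24.19

m is letter #13 and maps to 16: an offset of 3. Letters become their 1-based position plus 3 (so a→4, b→5, …).
On cup: c=3→6, u=21→24, p=16→19.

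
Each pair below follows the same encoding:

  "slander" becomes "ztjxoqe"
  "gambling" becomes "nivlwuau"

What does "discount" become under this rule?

kqbmzgah

In slander: s→z is +7, l→t is +8, a→j is +9, n→x is +10 — the shift increases by 1 each position. Letter i (0-indexed) is shifted by i+7, so successive shifts are 7, 8, 9, ….
Applying it to discount: d+7=k, i+8=q, s+9=b, c+10=m, o+11=z, u+12=g, n+13=a, t+14=h.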